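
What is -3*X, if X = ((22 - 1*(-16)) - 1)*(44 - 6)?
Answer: -4218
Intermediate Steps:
X = 1406 (X = ((22 + 16) - 1)*38 = (38 - 1)*38 = 37*38 = 1406)
-3*X = -3*1406 = -4218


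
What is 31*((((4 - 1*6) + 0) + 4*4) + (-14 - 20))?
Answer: -620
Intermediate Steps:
31*((((4 - 1*6) + 0) + 4*4) + (-14 - 20)) = 31*((((4 - 6) + 0) + 16) - 34) = 31*(((-2 + 0) + 16) - 34) = 31*((-2 + 16) - 34) = 31*(14 - 34) = 31*(-20) = -620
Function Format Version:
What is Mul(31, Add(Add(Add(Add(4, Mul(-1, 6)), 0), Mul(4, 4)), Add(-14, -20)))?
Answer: -620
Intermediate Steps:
Mul(31, Add(Add(Add(Add(4, Mul(-1, 6)), 0), Mul(4, 4)), Add(-14, -20))) = Mul(31, Add(Add(Add(Add(4, -6), 0), 16), -34)) = Mul(31, Add(Add(Add(-2, 0), 16), -34)) = Mul(31, Add(Add(-2, 16), -34)) = Mul(31, Add(14, -34)) = Mul(31, -20) = -620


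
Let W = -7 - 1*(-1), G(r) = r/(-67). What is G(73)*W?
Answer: 438/67 ≈ 6.5373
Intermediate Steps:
G(r) = -r/67 (G(r) = r*(-1/67) = -r/67)
W = -6 (W = -7 + 1 = -6)
G(73)*W = -1/67*73*(-6) = -73/67*(-6) = 438/67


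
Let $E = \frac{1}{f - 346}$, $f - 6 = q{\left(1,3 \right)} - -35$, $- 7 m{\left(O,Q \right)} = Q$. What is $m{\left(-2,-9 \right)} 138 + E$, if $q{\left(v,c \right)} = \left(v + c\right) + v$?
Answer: $\frac{372593}{2100} \approx 177.43$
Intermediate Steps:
$q{\left(v,c \right)} = c + 2 v$ ($q{\left(v,c \right)} = \left(c + v\right) + v = c + 2 v$)
$m{\left(O,Q \right)} = - \frac{Q}{7}$
$f = 46$ ($f = 6 + \left(\left(3 + 2 \cdot 1\right) - -35\right) = 6 + \left(\left(3 + 2\right) + 35\right) = 6 + \left(5 + 35\right) = 6 + 40 = 46$)
$E = - \frac{1}{300}$ ($E = \frac{1}{46 - 346} = \frac{1}{-300} = - \frac{1}{300} \approx -0.0033333$)
$m{\left(-2,-9 \right)} 138 + E = \left(- \frac{1}{7}\right) \left(-9\right) 138 - \frac{1}{300} = \frac{9}{7} \cdot 138 - \frac{1}{300} = \frac{1242}{7} - \frac{1}{300} = \frac{372593}{2100}$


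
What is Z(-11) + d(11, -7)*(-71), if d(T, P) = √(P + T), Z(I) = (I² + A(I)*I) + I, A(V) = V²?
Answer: -1363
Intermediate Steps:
Z(I) = I + I² + I³ (Z(I) = (I² + I²*I) + I = (I² + I³) + I = I + I² + I³)
Z(-11) + d(11, -7)*(-71) = -11*(1 - 11 + (-11)²) + √(-7 + 11)*(-71) = -11*(1 - 11 + 121) + √4*(-71) = -11*111 + 2*(-71) = -1221 - 142 = -1363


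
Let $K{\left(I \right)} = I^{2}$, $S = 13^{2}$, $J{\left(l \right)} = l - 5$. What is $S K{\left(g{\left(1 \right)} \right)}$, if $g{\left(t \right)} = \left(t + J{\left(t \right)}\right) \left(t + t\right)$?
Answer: $6084$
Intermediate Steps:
$J{\left(l \right)} = -5 + l$ ($J{\left(l \right)} = l - 5 = -5 + l$)
$g{\left(t \right)} = 2 t \left(-5 + 2 t\right)$ ($g{\left(t \right)} = \left(t + \left(-5 + t\right)\right) \left(t + t\right) = \left(-5 + 2 t\right) 2 t = 2 t \left(-5 + 2 t\right)$)
$S = 169$
$S K{\left(g{\left(1 \right)} \right)} = 169 \left(2 \cdot 1 \left(-5 + 2 \cdot 1\right)\right)^{2} = 169 \left(2 \cdot 1 \left(-5 + 2\right)\right)^{2} = 169 \left(2 \cdot 1 \left(-3\right)\right)^{2} = 169 \left(-6\right)^{2} = 169 \cdot 36 = 6084$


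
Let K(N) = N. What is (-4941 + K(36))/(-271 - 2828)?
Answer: 1635/1033 ≈ 1.5828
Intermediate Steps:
(-4941 + K(36))/(-271 - 2828) = (-4941 + 36)/(-271 - 2828) = -4905/(-3099) = -4905*(-1/3099) = 1635/1033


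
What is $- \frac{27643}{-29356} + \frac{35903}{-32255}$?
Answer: $- \frac{162343503}{946877780} \approx -0.17145$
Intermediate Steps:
$- \frac{27643}{-29356} + \frac{35903}{-32255} = \left(-27643\right) \left(- \frac{1}{29356}\right) + 35903 \left(- \frac{1}{32255}\right) = \frac{27643}{29356} - \frac{35903}{32255} = - \frac{162343503}{946877780}$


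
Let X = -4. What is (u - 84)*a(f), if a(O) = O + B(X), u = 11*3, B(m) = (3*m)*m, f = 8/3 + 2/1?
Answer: -2686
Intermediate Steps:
f = 14/3 (f = 8*(1/3) + 2*1 = 8/3 + 2 = 14/3 ≈ 4.6667)
B(m) = 3*m**2
u = 33
a(O) = 48 + O (a(O) = O + 3*(-4)**2 = O + 3*16 = O + 48 = 48 + O)
(u - 84)*a(f) = (33 - 84)*(48 + 14/3) = -51*158/3 = -2686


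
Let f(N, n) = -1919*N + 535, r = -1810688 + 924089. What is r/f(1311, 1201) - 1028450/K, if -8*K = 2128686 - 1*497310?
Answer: 1383815293289/256459852314 ≈ 5.3958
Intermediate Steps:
r = -886599
K = -203922 (K = -(2128686 - 1*497310)/8 = -(2128686 - 497310)/8 = -⅛*1631376 = -203922)
f(N, n) = 535 - 1919*N
r/f(1311, 1201) - 1028450/K = -886599/(535 - 1919*1311) - 1028450/(-203922) = -886599/(535 - 2515809) - 1028450*(-1/203922) = -886599/(-2515274) + 514225/101961 = -886599*(-1/2515274) + 514225/101961 = 886599/2515274 + 514225/101961 = 1383815293289/256459852314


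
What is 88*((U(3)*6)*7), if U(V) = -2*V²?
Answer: -66528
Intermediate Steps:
88*((U(3)*6)*7) = 88*((-2*3²*6)*7) = 88*((-2*9*6)*7) = 88*(-18*6*7) = 88*(-108*7) = 88*(-756) = -66528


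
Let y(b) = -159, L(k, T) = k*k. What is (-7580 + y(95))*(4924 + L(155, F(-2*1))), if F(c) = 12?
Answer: -224036311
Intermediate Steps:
L(k, T) = k²
(-7580 + y(95))*(4924 + L(155, F(-2*1))) = (-7580 - 159)*(4924 + 155²) = -7739*(4924 + 24025) = -7739*28949 = -224036311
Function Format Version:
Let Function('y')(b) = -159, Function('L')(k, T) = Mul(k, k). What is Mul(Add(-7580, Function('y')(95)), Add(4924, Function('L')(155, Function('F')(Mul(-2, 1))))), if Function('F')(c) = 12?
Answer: -224036311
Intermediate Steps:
Function('L')(k, T) = Pow(k, 2)
Mul(Add(-7580, Function('y')(95)), Add(4924, Function('L')(155, Function('F')(Mul(-2, 1))))) = Mul(Add(-7580, -159), Add(4924, Pow(155, 2))) = Mul(-7739, Add(4924, 24025)) = Mul(-7739, 28949) = -224036311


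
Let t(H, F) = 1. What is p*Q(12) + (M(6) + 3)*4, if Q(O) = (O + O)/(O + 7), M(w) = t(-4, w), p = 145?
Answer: 3784/19 ≈ 199.16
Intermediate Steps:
M(w) = 1
Q(O) = 2*O/(7 + O) (Q(O) = (2*O)/(7 + O) = 2*O/(7 + O))
p*Q(12) + (M(6) + 3)*4 = 145*(2*12/(7 + 12)) + (1 + 3)*4 = 145*(2*12/19) + 4*4 = 145*(2*12*(1/19)) + 16 = 145*(24/19) + 16 = 3480/19 + 16 = 3784/19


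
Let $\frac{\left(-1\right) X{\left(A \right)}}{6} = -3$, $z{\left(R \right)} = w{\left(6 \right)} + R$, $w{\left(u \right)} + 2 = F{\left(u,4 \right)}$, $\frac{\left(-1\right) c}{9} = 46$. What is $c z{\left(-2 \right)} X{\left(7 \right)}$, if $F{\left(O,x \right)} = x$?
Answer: $0$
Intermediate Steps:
$c = -414$ ($c = \left(-9\right) 46 = -414$)
$w{\left(u \right)} = 2$ ($w{\left(u \right)} = -2 + 4 = 2$)
$z{\left(R \right)} = 2 + R$
$X{\left(A \right)} = 18$ ($X{\left(A \right)} = \left(-6\right) \left(-3\right) = 18$)
$c z{\left(-2 \right)} X{\left(7 \right)} = - 414 \left(2 - 2\right) 18 = \left(-414\right) 0 \cdot 18 = 0 \cdot 18 = 0$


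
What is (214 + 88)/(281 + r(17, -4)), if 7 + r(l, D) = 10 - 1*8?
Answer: 151/138 ≈ 1.0942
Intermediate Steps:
r(l, D) = -5 (r(l, D) = -7 + (10 - 1*8) = -7 + (10 - 8) = -7 + 2 = -5)
(214 + 88)/(281 + r(17, -4)) = (214 + 88)/(281 - 5) = 302/276 = 302*(1/276) = 151/138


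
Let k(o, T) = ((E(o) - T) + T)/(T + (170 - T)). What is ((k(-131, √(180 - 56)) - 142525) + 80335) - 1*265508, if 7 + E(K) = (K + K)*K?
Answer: -11134869/34 ≈ -3.2750e+5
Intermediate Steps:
E(K) = -7 + 2*K² (E(K) = -7 + (K + K)*K = -7 + (2*K)*K = -7 + 2*K²)
k(o, T) = -7/170 + o²/85 (k(o, T) = (((-7 + 2*o²) - T) + T)/(T + (170 - T)) = ((-7 - T + 2*o²) + T)/170 = (-7 + 2*o²)*(1/170) = -7/170 + o²/85)
((k(-131, √(180 - 56)) - 142525) + 80335) - 1*265508 = (((-7/170 + (1/85)*(-131)²) - 142525) + 80335) - 1*265508 = (((-7/170 + (1/85)*17161) - 142525) + 80335) - 265508 = (((-7/170 + 17161/85) - 142525) + 80335) - 265508 = ((6863/34 - 142525) + 80335) - 265508 = (-4838987/34 + 80335) - 265508 = -2107597/34 - 265508 = -11134869/34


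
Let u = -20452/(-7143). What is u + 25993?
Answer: 185688451/7143 ≈ 25996.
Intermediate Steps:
u = 20452/7143 (u = -20452*(-1/7143) = 20452/7143 ≈ 2.8632)
u + 25993 = 20452/7143 + 25993 = 185688451/7143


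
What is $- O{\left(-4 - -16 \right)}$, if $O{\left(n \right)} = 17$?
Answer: $-17$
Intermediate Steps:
$- O{\left(-4 - -16 \right)} = \left(-1\right) 17 = -17$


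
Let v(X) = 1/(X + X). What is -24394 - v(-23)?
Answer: -1122123/46 ≈ -24394.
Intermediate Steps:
v(X) = 1/(2*X)
-24394 - v(-23) = -24394 - 1/(2*(-23)) = -24394 - (-1)/(2*23) = -24394 - 1*(-1/46) = -24394 + 1/46 = -1122123/46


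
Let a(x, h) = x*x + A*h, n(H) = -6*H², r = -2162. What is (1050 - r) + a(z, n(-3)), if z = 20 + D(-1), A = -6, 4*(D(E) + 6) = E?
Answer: 59601/16 ≈ 3725.1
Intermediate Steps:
D(E) = -6 + E/4
z = 55/4 (z = 20 + (-6 + (¼)*(-1)) = 20 + (-6 - ¼) = 20 - 25/4 = 55/4 ≈ 13.750)
a(x, h) = x² - 6*h (a(x, h) = x*x - 6*h = x² - 6*h)
(1050 - r) + a(z, n(-3)) = (1050 - 1*(-2162)) + ((55/4)² - (-36)*(-3)²) = (1050 + 2162) + (3025/16 - (-36)*9) = 3212 + (3025/16 - 6*(-54)) = 3212 + (3025/16 + 324) = 3212 + 8209/16 = 59601/16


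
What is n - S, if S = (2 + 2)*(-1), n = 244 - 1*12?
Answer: 236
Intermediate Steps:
n = 232 (n = 244 - 12 = 232)
S = -4 (S = 4*(-1) = -4)
n - S = 232 - 1*(-4) = 232 + 4 = 236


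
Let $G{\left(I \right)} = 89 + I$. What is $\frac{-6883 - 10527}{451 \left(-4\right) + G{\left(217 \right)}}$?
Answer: $\frac{8705}{749} \approx 11.622$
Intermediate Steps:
$\frac{-6883 - 10527}{451 \left(-4\right) + G{\left(217 \right)}} = \frac{-6883 - 10527}{451 \left(-4\right) + \left(89 + 217\right)} = - \frac{17410}{-1804 + 306} = - \frac{17410}{-1498} = \left(-17410\right) \left(- \frac{1}{1498}\right) = \frac{8705}{749}$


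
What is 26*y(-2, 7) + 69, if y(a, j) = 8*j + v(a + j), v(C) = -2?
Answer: 1473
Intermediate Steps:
y(a, j) = -2 + 8*j (y(a, j) = 8*j - 2 = -2 + 8*j)
26*y(-2, 7) + 69 = 26*(-2 + 8*7) + 69 = 26*(-2 + 56) + 69 = 26*54 + 69 = 1404 + 69 = 1473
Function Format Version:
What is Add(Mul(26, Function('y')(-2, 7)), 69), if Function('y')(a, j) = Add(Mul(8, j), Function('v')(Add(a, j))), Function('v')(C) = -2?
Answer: 1473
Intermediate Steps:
Function('y')(a, j) = Add(-2, Mul(8, j)) (Function('y')(a, j) = Add(Mul(8, j), -2) = Add(-2, Mul(8, j)))
Add(Mul(26, Function('y')(-2, 7)), 69) = Add(Mul(26, Add(-2, Mul(8, 7))), 69) = Add(Mul(26, Add(-2, 56)), 69) = Add(Mul(26, 54), 69) = Add(1404, 69) = 1473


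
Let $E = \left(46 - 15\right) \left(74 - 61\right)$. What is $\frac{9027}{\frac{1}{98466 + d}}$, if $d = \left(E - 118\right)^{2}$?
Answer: $1622070657$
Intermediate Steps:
$E = 403$ ($E = 31 \cdot 13 = 403$)
$d = 81225$ ($d = \left(403 - 118\right)^{2} = 285^{2} = 81225$)
$\frac{9027}{\frac{1}{98466 + d}} = \frac{9027}{\frac{1}{98466 + 81225}} = \frac{9027}{\frac{1}{179691}} = 9027 \frac{1}{\frac{1}{179691}} = 9027 \cdot 179691 = 1622070657$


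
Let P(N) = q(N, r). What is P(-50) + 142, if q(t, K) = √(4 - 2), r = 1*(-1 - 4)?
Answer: 142 + √2 ≈ 143.41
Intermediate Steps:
r = -5 (r = 1*(-5) = -5)
q(t, K) = √2
P(N) = √2
P(-50) + 142 = √2 + 142 = 142 + √2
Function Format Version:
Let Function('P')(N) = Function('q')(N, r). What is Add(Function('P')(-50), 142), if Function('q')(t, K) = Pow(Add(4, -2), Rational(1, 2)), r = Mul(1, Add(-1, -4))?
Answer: Add(142, Pow(2, Rational(1, 2))) ≈ 143.41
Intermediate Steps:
r = -5 (r = Mul(1, -5) = -5)
Function('q')(t, K) = Pow(2, Rational(1, 2))
Function('P')(N) = Pow(2, Rational(1, 2))
Add(Function('P')(-50), 142) = Add(Pow(2, Rational(1, 2)), 142) = Add(142, Pow(2, Rational(1, 2)))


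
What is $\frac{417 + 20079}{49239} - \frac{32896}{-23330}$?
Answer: $\frac{349656304}{191457645} \approx 1.8263$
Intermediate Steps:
$\frac{417 + 20079}{49239} - \frac{32896}{-23330} = 20496 \cdot \frac{1}{49239} - - \frac{16448}{11665} = \frac{6832}{16413} + \frac{16448}{11665} = \frac{349656304}{191457645}$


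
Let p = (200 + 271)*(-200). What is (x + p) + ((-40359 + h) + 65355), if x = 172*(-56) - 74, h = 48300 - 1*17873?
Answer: -48483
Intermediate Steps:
h = 30427 (h = 48300 - 17873 = 30427)
p = -94200 (p = 471*(-200) = -94200)
x = -9706 (x = -9632 - 74 = -9706)
(x + p) + ((-40359 + h) + 65355) = (-9706 - 94200) + ((-40359 + 30427) + 65355) = -103906 + (-9932 + 65355) = -103906 + 55423 = -48483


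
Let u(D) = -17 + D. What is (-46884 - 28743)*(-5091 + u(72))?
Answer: 380857572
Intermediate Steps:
(-46884 - 28743)*(-5091 + u(72)) = (-46884 - 28743)*(-5091 + (-17 + 72)) = -75627*(-5091 + 55) = -75627*(-5036) = 380857572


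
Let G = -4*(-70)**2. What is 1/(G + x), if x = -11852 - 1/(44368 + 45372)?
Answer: -89740/2822502481 ≈ -3.1794e-5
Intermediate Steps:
x = -1063598481/89740 (x = -11852 - 1/89740 = -1063598481/89740 ≈ -11852.)
G = -19600 (G = -4*4900 = -19600)
1/(G + x) = 1/(-19600 - 1063598481/89740) = 1/(-2822502481/89740) = -89740/2822502481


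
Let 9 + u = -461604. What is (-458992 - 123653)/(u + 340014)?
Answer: 194215/40533 ≈ 4.7915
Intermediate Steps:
u = -461613 (u = -9 - 461604 = -461613)
(-458992 - 123653)/(u + 340014) = (-458992 - 123653)/(-461613 + 340014) = -582645/(-121599) = -582645*(-1/121599) = 194215/40533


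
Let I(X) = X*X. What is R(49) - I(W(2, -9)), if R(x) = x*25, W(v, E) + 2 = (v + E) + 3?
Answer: 1189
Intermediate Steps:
W(v, E) = 1 + E + v (W(v, E) = -2 + ((v + E) + 3) = -2 + ((E + v) + 3) = -2 + (3 + E + v) = 1 + E + v)
R(x) = 25*x
I(X) = X**2
R(49) - I(W(2, -9)) = 25*49 - (1 - 9 + 2)**2 = 1225 - 1*(-6)**2 = 1225 - 1*36 = 1225 - 36 = 1189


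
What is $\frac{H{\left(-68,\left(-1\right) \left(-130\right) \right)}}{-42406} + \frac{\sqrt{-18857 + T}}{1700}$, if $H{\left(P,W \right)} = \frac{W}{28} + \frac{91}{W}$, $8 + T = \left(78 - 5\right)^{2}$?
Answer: $- \frac{187}{1484210} + \frac{3 i \sqrt{94}}{425} \approx -0.00012599 + 0.068438 i$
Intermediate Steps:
$T = 5321$ ($T = -8 + \left(78 - 5\right)^{2} = -8 + 73^{2} = -8 + 5329 = 5321$)
$H{\left(P,W \right)} = \frac{91}{W} + \frac{W}{28}$ ($H{\left(P,W \right)} = W \frac{1}{28} + \frac{91}{W} = \frac{W}{28} + \frac{91}{W} = \frac{91}{W} + \frac{W}{28}$)
$\frac{H{\left(-68,\left(-1\right) \left(-130\right) \right)}}{-42406} + \frac{\sqrt{-18857 + T}}{1700} = \frac{\frac{91}{\left(-1\right) \left(-130\right)} + \frac{\left(-1\right) \left(-130\right)}{28}}{-42406} + \frac{\sqrt{-18857 + 5321}}{1700} = \left(\frac{91}{130} + \frac{1}{28} \cdot 130\right) \left(- \frac{1}{42406}\right) + \sqrt{-13536} \cdot \frac{1}{1700} = \left(91 \cdot \frac{1}{130} + \frac{65}{14}\right) \left(- \frac{1}{42406}\right) + 12 i \sqrt{94} \cdot \frac{1}{1700} = \left(\frac{7}{10} + \frac{65}{14}\right) \left(- \frac{1}{42406}\right) + \frac{3 i \sqrt{94}}{425} = \frac{187}{35} \left(- \frac{1}{42406}\right) + \frac{3 i \sqrt{94}}{425} = - \frac{187}{1484210} + \frac{3 i \sqrt{94}}{425}$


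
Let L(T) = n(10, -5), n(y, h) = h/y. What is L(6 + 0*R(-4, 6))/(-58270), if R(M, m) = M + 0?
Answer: 1/116540 ≈ 8.5807e-6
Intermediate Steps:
R(M, m) = M
L(T) = -1/2 (L(T) = -5/10 = -5*1/10 = -1/2)
L(6 + 0*R(-4, 6))/(-58270) = -1/2/(-58270) = -1/2*(-1/58270) = 1/116540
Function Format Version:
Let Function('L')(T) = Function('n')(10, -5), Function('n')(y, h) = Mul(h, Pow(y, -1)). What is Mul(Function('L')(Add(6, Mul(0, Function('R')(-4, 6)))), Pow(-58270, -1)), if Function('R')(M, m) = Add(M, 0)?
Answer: Rational(1, 116540) ≈ 8.5807e-6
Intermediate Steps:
Function('R')(M, m) = M
Function('L')(T) = Rational(-1, 2) (Function('L')(T) = Mul(-5, Pow(10, -1)) = Mul(-5, Rational(1, 10)) = Rational(-1, 2))
Mul(Function('L')(Add(6, Mul(0, Function('R')(-4, 6)))), Pow(-58270, -1)) = Mul(Rational(-1, 2), Pow(-58270, -1)) = Mul(Rational(-1, 2), Rational(-1, 58270)) = Rational(1, 116540)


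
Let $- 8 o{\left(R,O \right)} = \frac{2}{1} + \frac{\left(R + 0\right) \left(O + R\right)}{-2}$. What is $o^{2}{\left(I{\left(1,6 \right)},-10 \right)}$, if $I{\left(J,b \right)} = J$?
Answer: $\frac{169}{256} \approx 0.66016$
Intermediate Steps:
$o{\left(R,O \right)} = - \frac{1}{4} + \frac{R \left(O + R\right)}{16}$ ($o{\left(R,O \right)} = - \frac{\frac{2}{1} + \frac{\left(R + 0\right) \left(O + R\right)}{-2}}{8} = - \frac{2 \cdot 1 + R \left(O + R\right) \left(- \frac{1}{2}\right)}{8} = - \frac{2 - \frac{R \left(O + R\right)}{2}}{8} = - \frac{1}{4} + \frac{R \left(O + R\right)}{16}$)
$o^{2}{\left(I{\left(1,6 \right)},-10 \right)} = \left(- \frac{1}{4} + \frac{1^{2}}{16} + \frac{1}{16} \left(-10\right) 1\right)^{2} = \left(- \frac{1}{4} + \frac{1}{16} \cdot 1 - \frac{5}{8}\right)^{2} = \left(- \frac{1}{4} + \frac{1}{16} - \frac{5}{8}\right)^{2} = \left(- \frac{13}{16}\right)^{2} = \frac{169}{256}$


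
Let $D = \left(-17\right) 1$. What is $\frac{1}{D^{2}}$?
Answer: $\frac{1}{289} \approx 0.0034602$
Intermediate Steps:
$D = -17$
$\frac{1}{D^{2}} = \frac{1}{\left(-17\right)^{2}} = \frac{1}{289}$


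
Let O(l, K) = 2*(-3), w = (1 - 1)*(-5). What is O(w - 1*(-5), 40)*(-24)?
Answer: 144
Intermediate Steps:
w = 0 (w = 0*(-5) = 0)
O(l, K) = -6
O(w - 1*(-5), 40)*(-24) = -6*(-24) = 144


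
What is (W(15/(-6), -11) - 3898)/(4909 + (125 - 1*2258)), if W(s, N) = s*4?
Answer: -977/694 ≈ -1.4078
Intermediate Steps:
W(s, N) = 4*s
(W(15/(-6), -11) - 3898)/(4909 + (125 - 1*2258)) = (4*(15/(-6)) - 3898)/(4909 + (125 - 1*2258)) = (4*(15*(-⅙)) - 3898)/(4909 + (125 - 2258)) = (4*(-5/2) - 3898)/(4909 - 2133) = (-10 - 3898)/2776 = -3908*1/2776 = -977/694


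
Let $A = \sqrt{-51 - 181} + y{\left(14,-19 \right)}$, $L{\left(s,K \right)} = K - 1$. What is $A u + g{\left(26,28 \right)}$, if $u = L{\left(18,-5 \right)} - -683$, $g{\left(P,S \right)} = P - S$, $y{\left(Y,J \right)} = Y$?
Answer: $9476 + 1354 i \sqrt{58} \approx 9476.0 + 10312.0 i$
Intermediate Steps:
$L{\left(s,K \right)} = -1 + K$ ($L{\left(s,K \right)} = K - 1 = -1 + K$)
$u = 677$ ($u = \left(-1 - 5\right) - -683 = -6 + 683 = 677$)
$A = 14 + 2 i \sqrt{58}$ ($A = \sqrt{-51 - 181} + 14 = \sqrt{-232} + 14 = 2 i \sqrt{58} + 14 = 14 + 2 i \sqrt{58} \approx 14.0 + 15.232 i$)
$A u + g{\left(26,28 \right)} = \left(14 + 2 i \sqrt{58}\right) 677 + \left(26 - 28\right) = \left(9478 + 1354 i \sqrt{58}\right) + \left(26 - 28\right) = \left(9478 + 1354 i \sqrt{58}\right) - 2 = 9476 + 1354 i \sqrt{58}$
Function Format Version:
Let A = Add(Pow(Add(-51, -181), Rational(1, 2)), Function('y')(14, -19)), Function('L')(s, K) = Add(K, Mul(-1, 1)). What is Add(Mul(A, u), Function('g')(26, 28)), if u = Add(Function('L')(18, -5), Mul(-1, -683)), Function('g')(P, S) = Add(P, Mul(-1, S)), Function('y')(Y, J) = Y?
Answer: Add(9476, Mul(1354, I, Pow(58, Rational(1, 2)))) ≈ Add(9476.0, Mul(10312., I))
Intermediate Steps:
Function('L')(s, K) = Add(-1, K) (Function('L')(s, K) = Add(K, -1) = Add(-1, K))
u = 677 (u = Add(Add(-1, -5), Mul(-1, -683)) = Add(-6, 683) = 677)
A = Add(14, Mul(2, I, Pow(58, Rational(1, 2)))) (A = Add(Pow(Add(-51, -181), Rational(1, 2)), 14) = Add(Pow(-232, Rational(1, 2)), 14) = Add(Mul(2, I, Pow(58, Rational(1, 2))), 14) = Add(14, Mul(2, I, Pow(58, Rational(1, 2)))) ≈ Add(14.000, Mul(15.232, I)))
Add(Mul(A, u), Function('g')(26, 28)) = Add(Mul(Add(14, Mul(2, I, Pow(58, Rational(1, 2)))), 677), Add(26, Mul(-1, 28))) = Add(Add(9478, Mul(1354, I, Pow(58, Rational(1, 2)))), Add(26, -28)) = Add(Add(9478, Mul(1354, I, Pow(58, Rational(1, 2)))), -2) = Add(9476, Mul(1354, I, Pow(58, Rational(1, 2))))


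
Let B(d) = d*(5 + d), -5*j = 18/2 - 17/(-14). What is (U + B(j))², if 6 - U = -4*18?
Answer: 124326054801/24010000 ≈ 5178.1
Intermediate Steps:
U = 78 (U = 6 - (-4)*18 = 6 - 1*(-72) = 6 + 72 = 78)
j = -143/70 (j = -(18/2 - 17/(-14))/5 = -(18*(½) - 17*(-1/14))/5 = -(9 + 17/14)/5 = -⅕*143/14 = -143/70 ≈ -2.0429)
(U + B(j))² = (78 - 143*(5 - 143/70)/70)² = (78 - 143/70*207/70)² = (78 - 29601/4900)² = (352599/4900)² = 124326054801/24010000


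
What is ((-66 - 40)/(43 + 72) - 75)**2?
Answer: 76230361/13225 ≈ 5764.1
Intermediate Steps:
((-66 - 40)/(43 + 72) - 75)**2 = (-106/115 - 75)**2 = (-8731/115)**2 = 76230361/13225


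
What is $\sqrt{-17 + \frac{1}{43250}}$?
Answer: $\frac{i \sqrt{1271980770}}{8650} \approx 4.1231 i$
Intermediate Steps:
$\sqrt{-17 + \frac{1}{43250}} = \sqrt{- \frac{735249}{43250}} = \frac{i \sqrt{1271980770}}{8650}$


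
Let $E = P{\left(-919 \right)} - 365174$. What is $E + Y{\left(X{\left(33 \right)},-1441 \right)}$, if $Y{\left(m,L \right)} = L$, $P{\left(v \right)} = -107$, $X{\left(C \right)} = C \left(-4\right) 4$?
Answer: $-366722$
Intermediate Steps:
$X{\left(C \right)} = - 16 C$ ($X{\left(C \right)} = - 4 C 4 = - 16 C$)
$E = -365281$ ($E = -107 - 365174 = -365281$)
$E + Y{\left(X{\left(33 \right)},-1441 \right)} = -365281 - 1441 = -366722$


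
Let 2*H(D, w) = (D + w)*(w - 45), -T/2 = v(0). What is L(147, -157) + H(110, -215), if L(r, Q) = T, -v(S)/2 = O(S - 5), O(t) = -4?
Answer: 13634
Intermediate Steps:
v(S) = 8 (v(S) = -2*(-4) = 8)
T = -16 (T = -2*8 = -16)
L(r, Q) = -16
H(D, w) = (-45 + w)*(D + w)/2 (H(D, w) = ((D + w)*(w - 45))/2 = ((D + w)*(-45 + w))/2 = ((-45 + w)*(D + w))/2 = (-45 + w)*(D + w)/2)
L(147, -157) + H(110, -215) = -16 + ((½)*(-215)² - 45/2*110 - 45/2*(-215) + (½)*110*(-215)) = -16 + ((½)*46225 - 2475 + 9675/2 - 11825) = -16 + (46225/2 - 2475 + 9675/2 - 11825) = -16 + 13650 = 13634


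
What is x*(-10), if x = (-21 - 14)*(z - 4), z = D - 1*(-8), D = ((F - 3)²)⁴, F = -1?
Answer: 22939000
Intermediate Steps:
D = 65536 (D = ((-1 - 3)²)⁴ = ((-4)²)⁴ = 16⁴ = 65536)
z = 65544 (z = 65536 - 1*(-8) = 65536 + 8 = 65544)
x = -2293900 (x = (-21 - 14)*(65544 - 4) = -35*65540 = -2293900)
x*(-10) = -2293900*(-10) = 22939000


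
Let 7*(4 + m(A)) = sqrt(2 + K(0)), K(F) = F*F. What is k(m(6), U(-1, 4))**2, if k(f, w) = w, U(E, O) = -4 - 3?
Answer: 49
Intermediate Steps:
K(F) = F**2
m(A) = -4 + sqrt(2)/7 (m(A) = -4 + sqrt(2 + 0**2)/7 = -4 + sqrt(2 + 0)/7 = -4 + sqrt(2)/7)
U(E, O) = -7
k(m(6), U(-1, 4))**2 = (-7)**2 = 49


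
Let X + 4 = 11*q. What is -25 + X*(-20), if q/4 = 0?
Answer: 55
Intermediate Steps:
q = 0 (q = 4*0 = 0)
X = -4 (X = -4 + 11*0 = -4 + 0 = -4)
-25 + X*(-20) = -25 - 4*(-20) = -25 + 80 = 55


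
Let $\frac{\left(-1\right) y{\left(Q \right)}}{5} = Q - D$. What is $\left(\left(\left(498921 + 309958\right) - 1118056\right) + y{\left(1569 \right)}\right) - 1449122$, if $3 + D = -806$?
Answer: $-1770189$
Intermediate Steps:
$D = -809$ ($D = -3 - 806 = -809$)
$y{\left(Q \right)} = -4045 - 5 Q$ ($y{\left(Q \right)} = - 5 \left(Q - -809\right) = - 5 \left(Q + 809\right) = - 5 \left(809 + Q\right) = -4045 - 5 Q$)
$\left(\left(\left(498921 + 309958\right) - 1118056\right) + y{\left(1569 \right)}\right) - 1449122 = \left(\left(\left(498921 + 309958\right) - 1118056\right) - 11890\right) - 1449122 = \left(\left(808879 - 1118056\right) - 11890\right) - 1449122 = \left(-309177 - 11890\right) - 1449122 = -321067 - 1449122 = -1770189$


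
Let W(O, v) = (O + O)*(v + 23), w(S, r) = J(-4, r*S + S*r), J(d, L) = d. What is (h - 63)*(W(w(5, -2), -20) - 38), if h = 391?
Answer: -20336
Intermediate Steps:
w(S, r) = -4
W(O, v) = 2*O*(23 + v) (W(O, v) = (2*O)*(23 + v) = 2*O*(23 + v))
(h - 63)*(W(w(5, -2), -20) - 38) = (391 - 63)*(2*(-4)*(23 - 20) - 38) = 328*(2*(-4)*3 - 38) = 328*(-24 - 38) = 328*(-62) = -20336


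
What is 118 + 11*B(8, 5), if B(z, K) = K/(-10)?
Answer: 225/2 ≈ 112.50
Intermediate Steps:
B(z, K) = -K/10 (B(z, K) = K*(-⅒) = -K/10)
118 + 11*B(8, 5) = 118 + 11*(-⅒*5) = 118 + 11*(-½) = 118 - 11/2 = 225/2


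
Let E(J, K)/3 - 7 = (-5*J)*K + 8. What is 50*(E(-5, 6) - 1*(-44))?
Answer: 26950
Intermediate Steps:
E(J, K) = 45 - 15*J*K (E(J, K) = 21 + 3*((-5*J)*K + 8) = 21 + 3*(-5*J*K + 8) = 21 + 3*(8 - 5*J*K) = 21 + (24 - 15*J*K) = 45 - 15*J*K)
50*(E(-5, 6) - 1*(-44)) = 50*((45 - 15*(-5)*6) - 1*(-44)) = 50*((45 + 450) + 44) = 50*(495 + 44) = 50*539 = 26950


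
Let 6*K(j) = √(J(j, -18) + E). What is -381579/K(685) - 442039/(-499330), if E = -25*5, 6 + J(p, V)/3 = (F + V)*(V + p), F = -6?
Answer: 34003/38410 + 2289474*I*√983/6881 ≈ 0.88526 + 10432.0*I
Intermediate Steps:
J(p, V) = -18 + 3*(-6 + V)*(V + p) (J(p, V) = -18 + 3*((-6 + V)*(V + p)) = -18 + 3*(-6 + V)*(V + p))
E = -125
K(j) = √(1153 - 72*j)/6 (K(j) = √((-18 - 18*(-18) - 18*j + 3*(-18)² + 3*(-18)*j) - 125)/6 = √((-18 + 324 - 18*j + 3*324 - 54*j) - 125)/6 = √((-18 + 324 - 18*j + 972 - 54*j) - 125)/6 = √((1278 - 72*j) - 125)/6 = √(1153 - 72*j)/6)
-381579/K(685) - 442039/(-499330) = -381579*6/√(1153 - 72*685) - 442039/(-499330) = -381579*6/√(1153 - 49320) - 442039*(-1/499330) = -381579*(-6*I*√983/6881) + 34003/38410 = -(-2289474)*I*√983/6881 + 34003/38410 = 2289474*I*√983/6881 + 34003/38410 = 34003/38410 + 2289474*I*√983/6881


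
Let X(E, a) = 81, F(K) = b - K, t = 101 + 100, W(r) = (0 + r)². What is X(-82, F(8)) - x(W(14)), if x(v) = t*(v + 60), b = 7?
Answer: -51375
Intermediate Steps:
W(r) = r²
t = 201
F(K) = 7 - K
x(v) = 12060 + 201*v (x(v) = 201*(v + 60) = 201*(60 + v) = 12060 + 201*v)
X(-82, F(8)) - x(W(14)) = 81 - (12060 + 201*14²) = 81 - (12060 + 201*196) = 81 - (12060 + 39396) = 81 - 1*51456 = 81 - 51456 = -51375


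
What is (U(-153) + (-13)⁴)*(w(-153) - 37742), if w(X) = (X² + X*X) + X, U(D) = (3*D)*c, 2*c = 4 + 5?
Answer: 472838693/2 ≈ 2.3642e+8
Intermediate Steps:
c = 9/2 (c = (4 + 5)/2 = (½)*9 = 9/2 ≈ 4.5000)
U(D) = 27*D/2 (U(D) = (3*D)*(9/2) = 27*D/2)
w(X) = X + 2*X² (w(X) = (X² + X²) + X = 2*X² + X = X + 2*X²)
(U(-153) + (-13)⁴)*(w(-153) - 37742) = ((27/2)*(-153) + (-13)⁴)*(-153*(1 + 2*(-153)) - 37742) = (-4131/2 + 28561)*(-153*(1 - 306) - 37742) = 52991*(-153*(-305) - 37742)/2 = 52991*(46665 - 37742)/2 = (52991/2)*8923 = 472838693/2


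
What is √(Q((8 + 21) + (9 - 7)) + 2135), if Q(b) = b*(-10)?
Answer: 5*√73 ≈ 42.720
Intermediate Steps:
Q(b) = -10*b
√(Q((8 + 21) + (9 - 7)) + 2135) = √(-10*((8 + 21) + (9 - 7)) + 2135) = √(-10*(29 + 2) + 2135) = √(-10*31 + 2135) = √(-310 + 2135) = √1825 = 5*√73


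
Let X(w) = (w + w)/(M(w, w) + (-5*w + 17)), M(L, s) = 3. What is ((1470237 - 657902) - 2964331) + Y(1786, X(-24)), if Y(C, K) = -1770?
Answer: -2153766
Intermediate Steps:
X(w) = 2*w/(20 - 5*w) (X(w) = (w + w)/(3 + (-5*w + 17)) = (2*w)/(3 + (17 - 5*w)) = (2*w)/(20 - 5*w) = 2*w/(20 - 5*w))
((1470237 - 657902) - 2964331) + Y(1786, X(-24)) = ((1470237 - 657902) - 2964331) - 1770 = (812335 - 2964331) - 1770 = -2151996 - 1770 = -2153766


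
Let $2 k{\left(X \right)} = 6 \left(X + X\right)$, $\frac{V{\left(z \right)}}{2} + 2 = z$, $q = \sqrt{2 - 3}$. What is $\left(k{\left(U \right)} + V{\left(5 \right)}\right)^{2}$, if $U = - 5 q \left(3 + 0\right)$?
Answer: $-8064 - 1080 i \approx -8064.0 - 1080.0 i$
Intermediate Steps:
$q = i$ ($q = \sqrt{-1} = i \approx 1.0 i$)
$V{\left(z \right)} = -4 + 2 z$
$U = - 15 i$ ($U = - 5 i \left(3 + 0\right) = - 5 i 3 = - 15 i \approx - 15.0 i$)
$k{\left(X \right)} = 6 X$ ($k{\left(X \right)} = \frac{6 \left(X + X\right)}{2} = \frac{6 \cdot 2 X}{2} = \frac{12 X}{2} = 6 X$)
$\left(k{\left(U \right)} + V{\left(5 \right)}\right)^{2} = \left(6 \left(- 15 i\right) + \left(-4 + 2 \cdot 5\right)\right)^{2} = \left(- 90 i + \left(-4 + 10\right)\right)^{2} = \left(- 90 i + 6\right)^{2} = \left(6 - 90 i\right)^{2}$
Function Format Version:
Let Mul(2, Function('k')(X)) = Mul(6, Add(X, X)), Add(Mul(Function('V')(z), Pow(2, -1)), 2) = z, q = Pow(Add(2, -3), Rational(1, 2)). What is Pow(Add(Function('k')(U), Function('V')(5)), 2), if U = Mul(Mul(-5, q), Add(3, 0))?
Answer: Add(-8064, Mul(-1080, I)) ≈ Add(-8064.0, Mul(-1080.0, I))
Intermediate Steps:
q = I (q = Pow(-1, Rational(1, 2)) = I ≈ Mul(1.0000, I))
Function('V')(z) = Add(-4, Mul(2, z))
U = Mul(-15, I) (U = Mul(Mul(-5, I), Add(3, 0)) = Mul(Mul(-5, I), 3) = Mul(-15, I) ≈ Mul(-15.000, I))
Function('k')(X) = Mul(6, X) (Function('k')(X) = Mul(Rational(1, 2), Mul(6, Add(X, X))) = Mul(Rational(1, 2), Mul(6, Mul(2, X))) = Mul(Rational(1, 2), Mul(12, X)) = Mul(6, X))
Pow(Add(Function('k')(U), Function('V')(5)), 2) = Pow(Add(Mul(6, Mul(-15, I)), Add(-4, Mul(2, 5))), 2) = Pow(Add(Mul(-90, I), Add(-4, 10)), 2) = Pow(Add(Mul(-90, I), 6), 2) = Pow(Add(6, Mul(-90, I)), 2)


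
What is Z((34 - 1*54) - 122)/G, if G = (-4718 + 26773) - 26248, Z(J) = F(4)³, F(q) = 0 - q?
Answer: 64/4193 ≈ 0.015264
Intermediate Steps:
F(q) = -q
Z(J) = -64 (Z(J) = (-1*4)³ = (-4)³ = -64)
G = -4193 (G = 22055 - 26248 = -4193)
Z((34 - 1*54) - 122)/G = -64/(-4193) = -64*(-1/4193) = 64/4193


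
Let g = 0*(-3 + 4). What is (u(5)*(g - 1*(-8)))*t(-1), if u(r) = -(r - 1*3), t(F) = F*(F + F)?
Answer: -32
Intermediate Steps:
t(F) = 2*F**2 (t(F) = F*(2*F) = 2*F**2)
g = 0 (g = 0*1 = 0)
u(r) = 3 - r (u(r) = -(r - 3) = -(-3 + r) = 3 - r)
(u(5)*(g - 1*(-8)))*t(-1) = ((3 - 1*5)*(0 - 1*(-8)))*(2*(-1)**2) = ((3 - 5)*(0 + 8))*(2*1) = -2*8*2 = -16*2 = -32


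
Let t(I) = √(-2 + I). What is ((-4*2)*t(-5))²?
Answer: -448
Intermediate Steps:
((-4*2)*t(-5))² = ((-4*2)*√(-2 - 5))² = (-8*I*√7)² = -448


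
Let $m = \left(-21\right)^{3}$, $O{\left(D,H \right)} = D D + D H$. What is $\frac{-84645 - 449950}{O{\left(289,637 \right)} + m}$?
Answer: $- \frac{534595}{258353} \approx -2.0692$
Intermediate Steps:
$O{\left(D,H \right)} = D^{2} + D H$
$m = -9261$
$\frac{-84645 - 449950}{O{\left(289,637 \right)} + m} = \frac{-84645 - 449950}{289 \left(289 + 637\right) - 9261} = \frac{-84645 - 449950}{289 \cdot 926 - 9261} = - \frac{534595}{267614 - 9261} = - \frac{534595}{258353}$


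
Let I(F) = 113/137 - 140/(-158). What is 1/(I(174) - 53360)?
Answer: -10823/577496763 ≈ -1.8741e-5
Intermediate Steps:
I(F) = 18517/10823 (I(F) = 113*(1/137) - 140*(-1/158) = 113/137 + 70/79 = 18517/10823)
1/(I(174) - 53360) = 1/(18517/10823 - 53360) = 1/(-577496763/10823) = -10823/577496763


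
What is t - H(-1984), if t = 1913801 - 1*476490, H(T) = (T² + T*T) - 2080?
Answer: -6433121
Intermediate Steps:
H(T) = -2080 + 2*T² (H(T) = (T² + T²) - 2080 = 2*T² - 2080 = -2080 + 2*T²)
t = 1437311 (t = 1913801 - 476490 = 1437311)
t - H(-1984) = 1437311 - (-2080 + 2*(-1984)²) = 1437311 - (-2080 + 2*3936256) = 1437311 - (-2080 + 7872512) = 1437311 - 1*7870432 = 1437311 - 7870432 = -6433121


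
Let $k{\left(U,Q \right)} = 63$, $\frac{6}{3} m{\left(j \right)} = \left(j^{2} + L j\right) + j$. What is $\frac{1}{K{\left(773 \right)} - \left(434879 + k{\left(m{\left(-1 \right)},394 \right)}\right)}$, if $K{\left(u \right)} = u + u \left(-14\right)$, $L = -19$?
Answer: $- \frac{1}{444991} \approx -2.2472 \cdot 10^{-6}$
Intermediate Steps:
$m{\left(j \right)} = \frac{j^{2}}{2} - 9 j$ ($m{\left(j \right)} = \frac{\left(j^{2} - 19 j\right) + j}{2} = \frac{j^{2} - 18 j}{2} = \frac{j^{2}}{2} - 9 j$)
$K{\left(u \right)} = - 13 u$ ($K{\left(u \right)} = u - 14 u = - 13 u$)
$\frac{1}{K{\left(773 \right)} - \left(434879 + k{\left(m{\left(-1 \right)},394 \right)}\right)} = \frac{1}{\left(-13\right) 773 - 434942} = \frac{1}{-10049 - 434942} = \frac{1}{-444991} = - \frac{1}{444991}$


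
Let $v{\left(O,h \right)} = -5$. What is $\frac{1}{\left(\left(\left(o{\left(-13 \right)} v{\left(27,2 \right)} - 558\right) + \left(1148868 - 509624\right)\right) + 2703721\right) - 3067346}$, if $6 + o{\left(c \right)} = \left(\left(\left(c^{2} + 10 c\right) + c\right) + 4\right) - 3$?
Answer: $\frac{1}{274956} \approx 3.6369 \cdot 10^{-6}$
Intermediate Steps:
$o{\left(c \right)} = -5 + c^{2} + 11 c$ ($o{\left(c \right)} = -6 - \left(-1 - c^{2} - 11 c\right) = -6 + \left(1 + c^{2} + 11 c\right) = -5 + c^{2} + 11 c$)
$\frac{1}{\left(\left(\left(o{\left(-13 \right)} v{\left(27,2 \right)} - 558\right) + \left(1148868 - 509624\right)\right) + 2703721\right) - 3067346} = \frac{1}{\left(\left(\left(\left(-5 + \left(-13\right)^{2} + 11 \left(-13\right)\right) \left(-5\right) - 558\right) + \left(1148868 - 509624\right)\right) + 2703721\right) - 3067346} = \frac{1}{\left(\left(\left(\left(-5 + 169 - 143\right) \left(-5\right) - 558\right) + 639244\right) + 2703721\right) - 3067346} = \frac{1}{\left(\left(\left(21 \left(-5\right) - 558\right) + 639244\right) + 2703721\right) - 3067346} = \frac{1}{\left(\left(\left(-105 - 558\right) + 639244\right) + 2703721\right) - 3067346} = \frac{1}{\left(\left(-663 + 639244\right) + 2703721\right) - 3067346} = \frac{1}{\left(638581 + 2703721\right) - 3067346} = \frac{1}{3342302 - 3067346} = \frac{1}{274956}$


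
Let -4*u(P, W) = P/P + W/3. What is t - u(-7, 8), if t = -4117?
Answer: -49393/12 ≈ -4116.1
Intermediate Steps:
u(P, W) = -1/4 - W/12 (u(P, W) = -(P/P + W/3)/4 = -(1 + W*(1/3))/4 = -(1 + W/3)/4 = -1/4 - W/12)
t - u(-7, 8) = -4117 - (-1/4 - 1/12*8) = -4117 - (-1/4 - 2/3) = -4117 - 1*(-11/12) = -4117 + 11/12 = -49393/12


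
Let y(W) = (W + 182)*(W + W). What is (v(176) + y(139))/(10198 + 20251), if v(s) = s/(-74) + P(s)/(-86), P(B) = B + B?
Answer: 141967362/48444359 ≈ 2.9305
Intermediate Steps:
P(B) = 2*B
v(s) = -117*s/3182 (v(s) = s/(-74) + (2*s)/(-86) = s*(-1/74) + (2*s)*(-1/86) = -s/74 - s/43 = -117*s/3182)
y(W) = 2*W*(182 + W) (y(W) = (182 + W)*(2*W) = 2*W*(182 + W))
(v(176) + y(139))/(10198 + 20251) = (-117/3182*176 + 2*139*(182 + 139))/(10198 + 20251) = (-10296/1591 + 2*139*321)/30449 = (-10296/1591 + 89238)*(1/30449) = (141967362/1591)*(1/30449) = 141967362/48444359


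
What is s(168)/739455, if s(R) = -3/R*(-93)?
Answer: 31/13803160 ≈ 2.2459e-6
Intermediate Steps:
s(R) = 279/R
s(168)/739455 = (279/168)/739455 = (279*(1/168))*(1/739455) = (93/56)*(1/739455) = 31/13803160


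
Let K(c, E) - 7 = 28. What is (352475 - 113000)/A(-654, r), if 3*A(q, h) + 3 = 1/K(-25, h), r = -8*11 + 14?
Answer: -25144875/104 ≈ -2.4178e+5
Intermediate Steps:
r = -74 (r = -88 + 14 = -74)
K(c, E) = 35 (K(c, E) = 7 + 28 = 35)
A(q, h) = -104/105 (A(q, h) = -1 + (⅓)/35 = -1 + (⅓)*(1/35) = -1 + 1/105 = -104/105)
(352475 - 113000)/A(-654, r) = (352475 - 113000)/(-104/105) = 239475*(-105/104) = -25144875/104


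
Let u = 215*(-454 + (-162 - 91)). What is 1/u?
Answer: -1/152005 ≈ -6.5787e-6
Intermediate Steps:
u = -152005 (u = 215*(-454 - 253) = 215*(-707) = -152005)
1/u = 1/(-152005) = -1/152005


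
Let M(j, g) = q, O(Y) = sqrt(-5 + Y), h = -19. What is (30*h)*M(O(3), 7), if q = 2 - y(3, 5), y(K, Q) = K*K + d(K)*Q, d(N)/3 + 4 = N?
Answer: -4560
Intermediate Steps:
d(N) = -12 + 3*N
y(K, Q) = K**2 + Q*(-12 + 3*K) (y(K, Q) = K*K + (-12 + 3*K)*Q = K**2 + Q*(-12 + 3*K))
q = 8 (q = 2 - (3**2 + 3*5*(-4 + 3)) = 2 - (9 + 3*5*(-1)) = 2 - (9 - 15) = 2 - 1*(-6) = 2 + 6 = 8)
M(j, g) = 8
(30*h)*M(O(3), 7) = (30*(-19))*8 = -570*8 = -4560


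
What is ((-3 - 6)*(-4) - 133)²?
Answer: 9409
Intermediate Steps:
((-3 - 6)*(-4) - 133)² = (-9*(-4) - 133)² = (36 - 133)² = (-97)² = 9409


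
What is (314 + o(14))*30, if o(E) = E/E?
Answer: 9450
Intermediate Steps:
o(E) = 1
(314 + o(14))*30 = (314 + 1)*30 = 315*30 = 9450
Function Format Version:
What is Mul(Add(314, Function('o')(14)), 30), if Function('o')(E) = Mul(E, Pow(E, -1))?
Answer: 9450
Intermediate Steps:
Function('o')(E) = 1
Mul(Add(314, Function('o')(14)), 30) = Mul(Add(314, 1), 30) = Mul(315, 30) = 9450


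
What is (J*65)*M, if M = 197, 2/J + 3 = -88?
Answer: -1970/7 ≈ -281.43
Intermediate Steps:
J = -2/91 (J = 2/(-3 - 88) = 2/(-91) = 2*(-1/91) = -2/91 ≈ -0.021978)
(J*65)*M = -2/91*65*197 = -10/7*197 = -1970/7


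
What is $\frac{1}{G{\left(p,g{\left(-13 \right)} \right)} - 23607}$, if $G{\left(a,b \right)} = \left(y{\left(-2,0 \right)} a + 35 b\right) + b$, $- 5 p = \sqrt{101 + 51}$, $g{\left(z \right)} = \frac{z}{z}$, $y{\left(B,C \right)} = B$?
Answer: $- \frac{589275}{13889800417} - \frac{20 \sqrt{38}}{13889800417} \approx -4.2434 \cdot 10^{-5}$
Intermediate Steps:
$g{\left(z \right)} = 1$
$p = - \frac{2 \sqrt{38}}{5}$ ($p = - \frac{\sqrt{101 + 51}}{5} = - \frac{\sqrt{152}}{5} = - \frac{2 \sqrt{38}}{5} \approx -2.4658$)
$G{\left(a,b \right)} = - 2 a + 36 b$ ($G{\left(a,b \right)} = \left(- 2 a + 35 b\right) + b = - 2 a + 36 b$)
$\frac{1}{G{\left(p,g{\left(-13 \right)} \right)} - 23607} = \frac{1}{\left(- 2 \left(- \frac{2 \sqrt{38}}{5}\right) + 36 \cdot 1\right) - 23607} = \frac{1}{\left(\frac{4 \sqrt{38}}{5} + 36\right) - 23607} = \frac{1}{\left(36 + \frac{4 \sqrt{38}}{5}\right) - 23607} = \frac{1}{-23571 + \frac{4 \sqrt{38}}{5}}$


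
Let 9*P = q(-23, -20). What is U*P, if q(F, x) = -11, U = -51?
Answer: 187/3 ≈ 62.333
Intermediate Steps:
P = -11/9 (P = (⅑)*(-11) = -11/9 ≈ -1.2222)
U*P = -51*(-11/9) = 187/3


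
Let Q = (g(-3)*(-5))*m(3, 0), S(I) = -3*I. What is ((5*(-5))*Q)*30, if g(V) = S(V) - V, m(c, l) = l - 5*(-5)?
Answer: 1125000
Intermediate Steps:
m(c, l) = 25 + l (m(c, l) = l + 25 = 25 + l)
g(V) = -4*V (g(V) = -3*V - V = -4*V)
Q = -1500 (Q = (-4*(-3)*(-5))*(25 + 0) = (12*(-5))*25 = -60*25 = -1500)
((5*(-5))*Q)*30 = ((5*(-5))*(-1500))*30 = -25*(-1500)*30 = 37500*30 = 1125000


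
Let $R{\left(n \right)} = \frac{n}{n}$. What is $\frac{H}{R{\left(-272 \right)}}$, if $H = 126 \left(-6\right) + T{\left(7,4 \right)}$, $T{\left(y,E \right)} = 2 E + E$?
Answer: $-744$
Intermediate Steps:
$T{\left(y,E \right)} = 3 E$
$R{\left(n \right)} = 1$
$H = -744$ ($H = 126 \left(-6\right) + 3 \cdot 4 = -756 + 12 = -744$)
$\frac{H}{R{\left(-272 \right)}} = - \frac{744}{1} = \left(-744\right) 1 = -744$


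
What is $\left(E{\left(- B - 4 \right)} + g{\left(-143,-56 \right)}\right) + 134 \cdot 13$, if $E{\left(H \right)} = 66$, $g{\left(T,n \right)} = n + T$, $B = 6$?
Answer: $1609$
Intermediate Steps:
$g{\left(T,n \right)} = T + n$
$\left(E{\left(- B - 4 \right)} + g{\left(-143,-56 \right)}\right) + 134 \cdot 13 = \left(66 - 199\right) + 134 \cdot 13 = \left(66 - 199\right) + 1742 = -133 + 1742 = 1609$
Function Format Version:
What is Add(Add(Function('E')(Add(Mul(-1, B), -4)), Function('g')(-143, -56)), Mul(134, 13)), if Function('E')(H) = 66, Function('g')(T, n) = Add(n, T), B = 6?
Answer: 1609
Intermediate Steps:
Function('g')(T, n) = Add(T, n)
Add(Add(Function('E')(Add(Mul(-1, B), -4)), Function('g')(-143, -56)), Mul(134, 13)) = Add(Add(66, Add(-143, -56)), Mul(134, 13)) = Add(Add(66, -199), 1742) = Add(-133, 1742) = 1609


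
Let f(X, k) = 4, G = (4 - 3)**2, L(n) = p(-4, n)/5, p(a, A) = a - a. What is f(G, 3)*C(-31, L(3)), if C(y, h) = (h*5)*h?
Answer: 0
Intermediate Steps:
p(a, A) = 0
L(n) = 0 (L(n) = 0/5 = 0*(1/5) = 0)
G = 1 (G = 1**2 = 1)
C(y, h) = 5*h**2 (C(y, h) = (5*h)*h = 5*h**2)
f(G, 3)*C(-31, L(3)) = 4*(5*0**2) = 4*(5*0) = 4*0 = 0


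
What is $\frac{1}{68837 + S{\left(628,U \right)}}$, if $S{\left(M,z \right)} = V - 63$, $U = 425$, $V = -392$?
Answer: $\frac{1}{68382} \approx 1.4624 \cdot 10^{-5}$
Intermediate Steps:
$S{\left(M,z \right)} = -455$ ($S{\left(M,z \right)} = -392 - 63 = -455$)
$\frac{1}{68837 + S{\left(628,U \right)}} = \frac{1}{68837 - 455} = \frac{1}{68382}$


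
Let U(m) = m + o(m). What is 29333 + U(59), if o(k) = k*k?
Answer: 32873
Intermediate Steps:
o(k) = k²
U(m) = m + m²
29333 + U(59) = 29333 + 59*(1 + 59) = 29333 + 59*60 = 29333 + 3540 = 32873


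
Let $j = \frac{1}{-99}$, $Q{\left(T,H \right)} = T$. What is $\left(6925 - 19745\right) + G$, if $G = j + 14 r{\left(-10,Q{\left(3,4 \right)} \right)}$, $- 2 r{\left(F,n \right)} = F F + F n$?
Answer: $- \frac{1317691}{99} \approx -13310.0$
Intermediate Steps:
$j = - \frac{1}{99} \approx -0.010101$
$r{\left(F,n \right)} = - \frac{F^{2}}{2} - \frac{F n}{2}$ ($r{\left(F,n \right)} = - \frac{F F + F n}{2} = - \frac{F^{2} + F n}{2} = - \frac{F^{2}}{2} - \frac{F n}{2}$)
$G = - \frac{48511}{99}$ ($G = - \frac{1}{99} + 14 \left(\left(- \frac{1}{2}\right) \left(-10\right) \left(-10 + 3\right)\right) = - \frac{1}{99} + 14 \left(\left(- \frac{1}{2}\right) \left(-10\right) \left(-7\right)\right) = - \frac{1}{99} + 14 \left(-35\right) = - \frac{1}{99} - 490 = - \frac{48511}{99} \approx -490.01$)
$\left(6925 - 19745\right) + G = \left(6925 - 19745\right) - \frac{48511}{99} = -12820 - \frac{48511}{99} = - \frac{1317691}{99}$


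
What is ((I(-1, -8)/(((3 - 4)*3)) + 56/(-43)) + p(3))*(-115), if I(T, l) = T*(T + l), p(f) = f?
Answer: 6440/43 ≈ 149.77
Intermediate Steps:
((I(-1, -8)/(((3 - 4)*3)) + 56/(-43)) + p(3))*(-115) = (((-(-1 - 8))/(((3 - 4)*3)) + 56/(-43)) + 3)*(-115) = (((-1*(-9))/((-1*3)) + 56*(-1/43)) + 3)*(-115) = ((9/(-3) - 56/43) + 3)*(-115) = ((9*(-⅓) - 56/43) + 3)*(-115) = ((-3 - 56/43) + 3)*(-115) = (-185/43 + 3)*(-115) = -56/43*(-115) = 6440/43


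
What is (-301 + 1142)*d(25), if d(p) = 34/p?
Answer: 28594/25 ≈ 1143.8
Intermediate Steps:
(-301 + 1142)*d(25) = (-301 + 1142)*(34/25) = 841*(34*(1/25)) = 841*(34/25) = 28594/25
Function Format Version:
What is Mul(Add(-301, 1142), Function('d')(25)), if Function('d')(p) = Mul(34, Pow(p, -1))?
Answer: Rational(28594, 25) ≈ 1143.8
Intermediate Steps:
Mul(Add(-301, 1142), Function('d')(25)) = Mul(Add(-301, 1142), Mul(34, Pow(25, -1))) = Mul(841, Mul(34, Rational(1, 25))) = Mul(841, Rational(34, 25)) = Rational(28594, 25)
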